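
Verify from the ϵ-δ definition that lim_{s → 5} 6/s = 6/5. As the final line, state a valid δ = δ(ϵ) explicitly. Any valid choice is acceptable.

Fix ϵ > 0. We seek δ > 0 such that 0 < |s − 5| < δ implies |6/s − (6/5)| < ϵ.
|6/s − (6/5)| = 6·|5 − s|/(5·|s|) = 6|s − 5|/(5|s|).
Require δ ≤ 5/2 so that |s| > 5 − 5/2 = 5/2, hence 5|s| > 25/2.
Then |6/s − (6/5)| < 6|s − 5|/(25/2), which is < ϵ when |s − 5| < (25/12)ϵ.
Take δ = min(5/2, (25/12)ϵ). Then 0 < |s − 5| < δ gives both |s − 5| < 5/2 and |s − 5| < (25/12)ϵ, so |6/s − (6/5)| < ϵ.

δ = min(5/2, (25/12)ϵ)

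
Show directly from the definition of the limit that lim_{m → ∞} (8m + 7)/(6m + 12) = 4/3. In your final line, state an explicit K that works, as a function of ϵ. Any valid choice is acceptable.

K = (3/2)/ϵ

Suppose ϵ > 0. For m ≥ 1, |(8m + 7)/(6m + 12) − (4/3)| = |-54|/(6(6m + 12)) = 54/(6(6m + 12)).
Since 6m + 12 ≥ 6m for m ≥ 1, this is ≤ 54/(6·6m) = (3/2)/m.
So |(8m + 7)/(6m + 12) − (4/3)| < ϵ whenever m > (3/2)/ϵ.
Take K = (3/2)/ϵ. If m > K then |(8m + 7)/(6m + 12) − (4/3)| ≤ (3/2)/m < ϵ.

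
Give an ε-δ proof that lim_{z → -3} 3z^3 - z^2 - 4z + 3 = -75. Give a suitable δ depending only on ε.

δ = min(1, ε/114)

Let ε > 0 be given. We want δ > 0 such that 0 < |z + 3| < δ implies |(3z^3 - z^2 - 4z + 3) + 75| < ε.
(3z^3 - z^2 - 4z + 3) + 75 = 3z^3 - z^2 - 4z + 78 = (z + 3)(3z^2 - 10z + 26).
So |(3z^3 - z^2 - 4z + 3) + 75| = |z + 3|·|3z^2 - 10z + 26|.
Require δ ≤ 1. Then |z + 3| < 1 gives |z| < 4, and by the triangle inequality |3z^2 - 10z + 26| ≤ 3·4^2 + 10·4 + 26 = 114.
Hence |(3z^3 - z^2 - 4z + 3) + 75| ≤ 114|z + 3| < ε provided |z + 3| < ε/114.
Take δ = min(1, ε/114). Then 0 < |z + 3| < δ gives both |z + 3| < 1 and |z + 3| < ε/114, so |(3z^3 - z^2 - 4z + 3) + 75| < ε.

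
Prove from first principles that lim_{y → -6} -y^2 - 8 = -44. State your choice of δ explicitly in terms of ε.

Fix ε > 0. We want δ > 0 such that 0 < |y + 6| < δ implies |(-y^2 - 8) + 44| < ε.
(-y^2 - 8) + 44 = -y^2 + 36 = (y + 6)(-y + 6).
So |(-y^2 - 8) + 44| = |y + 6|·|-y + 6|.
Assume first that |y + 6| < 1, so |y| < 7. Then |-y + 6| ≤ 7 + 6 = 13.
Hence |(-y^2 - 8) + 44| ≤ 13|y + 6| < ε provided |y + 6| < ε/13.
Choosing δ = min(1, ε/13) ensures both conditions, hence |(-y^2 - 8) + 44| < ε.

δ = min(1, ε/13)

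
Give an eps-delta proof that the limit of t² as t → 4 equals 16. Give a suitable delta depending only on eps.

Suppose eps > 0. We seek delta > 0 with 0 < |t − 4| < delta ⇒ |t² − 16| < eps.
Factor: t² − 16 = (t − 4)(t + 4), so |t² − 16| = |t − 4|·|t + 4|.
Impose delta ≤ 2 so that |t| < 6; then |t + 4| ≤ 10.
Hence |t² − 16| ≤ 10|t − 4|, which is < eps once |t − 4| < eps/10.
Take delta = min(2, eps/10). If 0 < |t − 4| < delta then both bounds hold and |t² − 16| ≤ 10|t − 4| < 10·(eps/10) = eps.

delta = min(2, eps/10)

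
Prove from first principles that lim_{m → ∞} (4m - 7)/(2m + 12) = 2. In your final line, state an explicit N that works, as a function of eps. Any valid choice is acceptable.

N = (31/2)/eps

Fix eps > 0. For m ≥ 1, |(4m - 7)/(2m + 12) − 2| = |-62|/(2(2m + 12)) = 62/(2(2m + 12)).
Since 2m + 12 ≥ 2m for m ≥ 1, this is ≤ 62/(2·2m) = (31/2)/m.
So |(4m - 7)/(2m + 12) − 2| < eps whenever m > (31/2)/eps.
Take N = (31/2)/eps. If m > N then |(4m - 7)/(2m + 12) − 2| ≤ (31/2)/m < eps.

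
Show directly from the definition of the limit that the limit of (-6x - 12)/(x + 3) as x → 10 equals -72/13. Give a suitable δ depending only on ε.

δ = min(13/2, (169/12)ε)

Fix ε > 0. We want δ > 0 with 0 < |x − 10| < δ ⇒ |(-6x - 12)/(x + 3) + 72/13| < ε.
Combining over a common denominator, (-6x - 12)/(x + 3) + 72/13 = [(-6x - 12)·13 − (-72)·(x + 3)] / [13·(x + 3)] = -6(x − 10) / (13(x + 3)).
So |(-6x - 12)/(x + 3) + 72/13| = 6|x − 10| / (13·|x + 3|).
Restrict δ ≤ 13/2. Then |x − 10| < 13/2 gives |x + 3| = |(x − 10) + 13| ≥ 13 − 13/2 = 13/2.
Hence |(-6x - 12)/(x + 3) + 72/13| < 6|x − 10|/(13·(13/2)) = (12/169)|x − 10|, which is < ε once |x − 10| < (169/12)ε.
Take δ = min(13/2, (169/12)ε). Then 0 < |x − 10| < δ forces both bounds, so |(-6x - 12)/(x + 3) + 72/13| < ε.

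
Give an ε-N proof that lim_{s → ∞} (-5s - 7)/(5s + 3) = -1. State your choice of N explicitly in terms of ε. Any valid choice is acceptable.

Let ε > 0 be given. We seek N > 0 such that s > N implies |(-5s - 7)/(5s + 3) + 1| < ε.
(-5s - 7)/(5s + 3) + 1 = (5(-5s - 7) − (-5)(5s + 3)) / (5(5s + 3)) = -20/(5(5s + 3)).
For s > 0 we have 5s + 3 > 5s, so |(-5s - 7)/(5s + 3) + 1| = 20/(5(5s + 3)) < 20/(5·5s) = (4/5)/s.
Thus |(-5s - 7)/(5s + 3) + 1| < ε whenever s > (4/5)/ε.
Take N = (4/5)/ε. If s > N then |(-5s - 7)/(5s + 3) + 1| < (4/5)/s < ε.

N = (4/5)/ε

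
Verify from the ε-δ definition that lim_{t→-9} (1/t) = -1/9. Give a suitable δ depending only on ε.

Suppose ε > 0. We seek δ > 0 such that 0 < |t + 9| < δ implies |1/t + 1/9| < ε.
|1/t + 1/9| = |-9 − t|/(9·|t|) = |t + 9|/(9|t|).
Restrict δ ≤ 9/2. Then |t + 9| < 9/2 gives |t| > 9/2, so 9|t| > 81/2.
Then |1/t + 1/9| < |t + 9|/(81/2), which is < ε when |t + 9| < (81/2)ε.
Take δ = min(9/2, (81/2)ε). Then 0 < |t + 9| < δ gives both |t + 9| < 9/2 and |t + 9| < (81/2)ε, so |1/t + 1/9| < ε.

δ = min(9/2, (81/2)ε)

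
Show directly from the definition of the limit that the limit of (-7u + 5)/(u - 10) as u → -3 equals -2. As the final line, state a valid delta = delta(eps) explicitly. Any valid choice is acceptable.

Fix eps > 0. We want delta > 0 with 0 < |u + 3| < delta ⇒ |(-7u + 5)/(u - 10) + 2| < eps.
Combining over a common denominator, (-7u + 5)/(u - 10) + 2 = [(-7u + 5)·(-13) − 26·(u - 10)] / [(-13)·(u - 10)] = 65(u + 3) / ((-13)(u - 10)).
So |(-7u + 5)/(u - 10) + 2| = 65|u + 3| / (13·|u − 10|).
Require delta ≤ 13/2, so |u − 10| ≥ |-13| − |u + 3| > 13 − 13/2 = 13/2.
Hence |(-7u + 5)/(u - 10) + 2| < 65|u + 3|/(13·(13/2)) = (10/13)|u + 3|, which is < eps once |u + 3| < (13/10)eps.
Take delta = min(13/2, (13/10)eps). Then 0 < |u + 3| < delta forces both bounds, so |(-7u + 5)/(u - 10) + 2| < eps.

delta = min(13/2, (13/10)eps)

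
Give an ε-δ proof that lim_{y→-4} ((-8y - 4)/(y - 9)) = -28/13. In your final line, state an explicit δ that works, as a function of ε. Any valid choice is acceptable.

δ = min(13/2, (169/152)ε)

Let ε > 0. We want δ > 0 with 0 < |y + 4| < δ ⇒ |(-8y - 4)/(y - 9) + 28/13| < ε.
Combining over a common denominator, (-8y - 4)/(y - 9) + 28/13 = [(-8y - 4)·(-13) − 28·(y - 9)] / [(-13)·(y - 9)] = 76(y + 4) / ((-13)(y - 9)).
So |(-8y - 4)/(y - 9) + 28/13| = 76|y + 4| / (13·|y − 9|).
Restrict δ ≤ 13/2. Then |y + 4| < 13/2 gives |y − 9| = |(y + 4) + (-13)| ≥ 13 − 13/2 = 13/2.
Hence |(-8y - 4)/(y - 9) + 28/13| < 76|y + 4|/(13·(13/2)) = (152/169)|y + 4|, which is < ε once |y + 4| < (169/152)ε.
Take δ = min(13/2, (169/152)ε). Then 0 < |y + 4| < δ forces both bounds, so |(-8y - 4)/(y - 9) + 28/13| < ε.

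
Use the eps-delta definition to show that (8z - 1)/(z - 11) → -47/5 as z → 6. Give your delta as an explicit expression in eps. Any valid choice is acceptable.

Let eps > 0 be given. We want delta > 0 with 0 < |z − 6| < delta ⇒ |(8z - 1)/(z - 11) + 47/5| < eps.
Combining over a common denominator, (8z - 1)/(z - 11) + 47/5 = [(8z - 1)·(-5) − 47·(z - 11)] / [(-5)·(z - 11)] = -87(z − 6) / ((-5)(z - 11)).
So |(8z - 1)/(z - 11) + 47/5| = 87|z − 6| / (5·|z − 11|).
Restrict delta ≤ 5/2. Then |z − 6| < 5/2 gives |z − 11| = |(z − 6) + (-5)| ≥ 5 − 5/2 = 5/2.
Hence |(8z - 1)/(z - 11) + 47/5| < 87|z − 6|/(5·(5/2)) = (174/25)|z − 6|, which is < eps once |z − 6| < (25/174)eps.
Take delta = min(5/2, (25/174)eps). Then 0 < |z − 6| < delta forces both bounds, so |(8z - 1)/(z - 11) + 47/5| < eps.

delta = min(5/2, (25/174)eps)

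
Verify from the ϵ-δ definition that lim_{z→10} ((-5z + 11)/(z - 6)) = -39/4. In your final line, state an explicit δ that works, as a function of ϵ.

Suppose ϵ > 0. We want δ > 0 with 0 < |z − 10| < δ ⇒ |(-5z + 11)/(z - 6) + 39/4| < ϵ.
Combining over a common denominator, (-5z + 11)/(z - 6) + 39/4 = [(-5z + 11)·4 − (-39)·(z - 6)] / [4·(z - 6)] = 19(z − 10) / (4(z - 6)).
So |(-5z + 11)/(z - 6) + 39/4| = 19|z − 10| / (4·|z − 6|).
Require δ ≤ 2, so |z − 6| ≥ |4| − |z − 10| > 4 − 2 = 2.
Hence |(-5z + 11)/(z - 6) + 39/4| < 19|z − 10|/(4·2) = (19/8)|z − 10|, which is < ϵ once |z − 10| < (8/19)ϵ.
Take δ = min(2, (8/19)ϵ). Then 0 < |z − 10| < δ forces both bounds, so |(-5z + 11)/(z - 6) + 39/4| < ϵ.

δ = min(2, (8/19)ϵ)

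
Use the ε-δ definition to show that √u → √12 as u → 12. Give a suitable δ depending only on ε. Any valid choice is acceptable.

Let ε > 0. We want δ > 0 such that 0 < |u − 12| < δ implies |√u − √12| < ε.
Rationalise: √u − √12 = (u − 12)/(√u + √12), so |√u − √12| = |u − 12|/(√u + √12).
Restrict δ ≤ 12 so that |u − 12| < 12 forces u > 0, and then √u + √12 > √12.
Hence |√u − √12| < |u − 12|/√12, which is < ε once |u − 12| < √12·ε.
Take δ = min(12, √12·ε). If 0 < |u − 12| < δ then u > 0 and |√u − √12| < |u − 12|/√12 < ε.

δ = min(12, √12·ε)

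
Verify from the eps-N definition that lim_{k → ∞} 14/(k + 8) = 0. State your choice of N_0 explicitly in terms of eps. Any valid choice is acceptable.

N_0 = 14/eps

Let eps > 0. For k ≥ 1, |14/(k + 8) − 0| = 14/(k + 8) ≤ 14/k.
We need 14/k < eps, i.e. k > 14/eps.
Take N_0 = 14/eps. If k > N_0 then |14/(k + 8)| ≤ 14/k < eps.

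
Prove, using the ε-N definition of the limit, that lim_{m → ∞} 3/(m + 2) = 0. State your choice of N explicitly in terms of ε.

N = 3/ε

Let ε > 0 be given. For m ≥ 1, |3/(m + 2) − 0| = 3/(m + 2) ≤ 3/m.
We need 3/m < ε, i.e. m > 3/ε.
Take N = 3/ε. If m > N then |3/(m + 2)| ≤ 3/m < ε.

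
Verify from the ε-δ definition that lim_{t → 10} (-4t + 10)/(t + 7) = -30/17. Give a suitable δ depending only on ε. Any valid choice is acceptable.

δ = min(17/2, (289/76)ε)

Let ε > 0 be given. We want δ > 0 with 0 < |t − 10| < δ ⇒ |(-4t + 10)/(t + 7) + 30/17| < ε.
Combining over a common denominator, (-4t + 10)/(t + 7) + 30/17 = [(-4t + 10)·17 − (-30)·(t + 7)] / [17·(t + 7)] = -38(t − 10) / (17(t + 7)).
So |(-4t + 10)/(t + 7) + 30/17| = 38|t − 10| / (17·|t + 7|).
Require δ ≤ 17/2, so |t + 7| ≥ |17| − |t − 10| > 17 − 17/2 = 17/2.
Hence |(-4t + 10)/(t + 7) + 30/17| < 38|t − 10|/(17·(17/2)) = (76/289)|t − 10|, which is < ε once |t − 10| < (289/76)ε.
Take δ = min(17/2, (289/76)ε). Then 0 < |t − 10| < δ forces both bounds, so |(-4t + 10)/(t + 7) + 30/17| < ε.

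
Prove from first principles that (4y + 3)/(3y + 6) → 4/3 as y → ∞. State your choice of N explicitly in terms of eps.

Fix eps > 0. We seek N > 0 such that y > N implies |(4y + 3)/(3y + 6) − (4/3)| < eps.
(4y + 3)/(3y + 6) − (4/3) = (3(4y + 3) − 4(3y + 6)) / (3(3y + 6)) = -15/(3(3y + 6)).
For y > 0 we have 3y + 6 > 3y, so |(4y + 3)/(3y + 6) − (4/3)| = 15/(3(3y + 6)) < 15/(3·3y) = (5/3)/y.
Thus |(4y + 3)/(3y + 6) − (4/3)| < eps whenever y > (5/3)/eps.
Take N = (5/3)/eps. If y > N then |(4y + 3)/(3y + 6) − (4/3)| < (5/3)/y < eps.

N = (5/3)/eps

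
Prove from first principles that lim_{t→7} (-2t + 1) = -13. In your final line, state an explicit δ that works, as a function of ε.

δ = ε/2

Let ε > 0. We need δ > 0 so that 0 < |t − 7| < δ implies |(-2t + 1) + 13| < ε.
Since (-2t + 1) + 13 = -2(t − 7), we have |(-2t + 1) + 13| = 2|t − 7|.
Thus it suffices that |t − 7| < ε/2.
Choosing δ = ε/2 gives |(-2t + 1) + 13| = 2|t − 7| < ε whenever |t − 7| < δ.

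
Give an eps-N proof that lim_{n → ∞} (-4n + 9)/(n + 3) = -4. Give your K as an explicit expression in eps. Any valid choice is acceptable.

Suppose eps > 0. For n ≥ 1, |(-4n + 9)/(n + 3) + 4| = |21|/((n + 3)) = 21/((n + 3)).
Since n + 3 ≥ n for n ≥ 1, this is ≤ 21/(n) = 21/n.
So |(-4n + 9)/(n + 3) + 4| < eps whenever n > 21/eps.
Take K = 21/eps. If n > K then |(-4n + 9)/(n + 3) + 4| ≤ 21/n < eps.

K = 21/eps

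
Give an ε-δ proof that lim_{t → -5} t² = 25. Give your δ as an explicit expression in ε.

δ = min(1, ε/11)

Let ε > 0 be given. We seek δ > 0 with 0 < |t + 5| < δ ⇒ |t² − 25| < ε.
Factor: t² − 25 = (t + 5)(t - 5), so |t² − 25| = |t + 5|·|t - 5|.
Impose δ ≤ 1 so that |t| < 6; then |t - 5| ≤ 11.
Hence |t² − 25| ≤ 11|t + 5|, which is < ε once |t + 5| < ε/11.
Take δ = min(1, ε/11). If 0 < |t + 5| < δ then both bounds hold and |t² − 25| ≤ 11|t + 5| < 11·(ε/11) = ε.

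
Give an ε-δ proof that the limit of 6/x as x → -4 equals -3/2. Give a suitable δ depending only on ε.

Fix ε > 0. We seek δ > 0 such that 0 < |x + 4| < δ implies |6/x + 3/2| < ε.
|6/x + 3/2| = 6·|-4 − x|/(4·|x|) = 6|x + 4|/(4|x|).
Require δ ≤ 2 so that |x| > 4 − 2 = 2, hence 4|x| > 8.
Then |6/x + 3/2| < 6|x + 4|/8, which is < ε when |x + 4| < (4/3)ε.
Take δ = min(2, (4/3)ε). Then 0 < |x + 4| < δ gives both |x + 4| < 2 and |x + 4| < (4/3)ε, so |6/x + 3/2| < ε.

δ = min(2, (4/3)ε)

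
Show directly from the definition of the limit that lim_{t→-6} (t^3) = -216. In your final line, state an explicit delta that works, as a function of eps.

delta = min(1, eps/127)

Suppose eps > 0. We seek delta > 0 with 0 < |t + 6| < delta ⇒ |t^3 + 216| < eps.
Factor: t^3 + 216 = (t + 6)(t^2 - 6t + 36), so |t^3 + 216| = |t + 6|·|t^2 - 6t + 36|.
Restrict delta ≤ 1. Then |t + 6| < 1 gives |t| < 7, so by the triangle inequality |t^2 - 6t + 36| ≤ 7^2 + 6·7 + 36 = 127.
Hence |t^3 + 216| ≤ 127|t + 6|, which is < eps once |t + 6| < eps/127.
Take delta = min(1, eps/127). If 0 < |t + 6| < delta then both bounds hold and |t^3 + 216| ≤ 127|t + 6| < 127·(eps/127) = eps.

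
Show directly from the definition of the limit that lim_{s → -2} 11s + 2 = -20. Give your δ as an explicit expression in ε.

δ = ε/11

Let ε > 0 be given. We need δ > 0 so that 0 < |s + 2| < δ implies |(11s + 2) + 20| < ε.
Since (11s + 2) + 20 = 11(s + 2), we have |(11s + 2) + 20| = 11|s + 2|.
So 11|s + 2| < ε exactly when |s + 2| < ε/11.
Take δ = ε/11. If 0 < |s + 2| < δ then |(11s + 2) + 20| = 11|s + 2| < 11·(ε/11) = ε.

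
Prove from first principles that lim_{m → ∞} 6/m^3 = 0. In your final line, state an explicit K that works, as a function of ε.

K = (6/ε)^{1/3}

Suppose ε > 0. For m ≥ 1, |6/m^3 − 0| = 6/m^3.
6/m^3 < ε ⇔ m^3 > 6/ε ⇔ m > (6/ε)^{1/3}.
Take K = (6/ε)^{1/3}. Then m > K implies 6/m^3 < ε.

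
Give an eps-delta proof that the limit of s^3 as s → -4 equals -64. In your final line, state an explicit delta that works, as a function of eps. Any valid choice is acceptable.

Let eps > 0. We seek delta > 0 with 0 < |s + 4| < delta ⇒ |s^3 + 64| < eps.
Factor: s^3 + 64 = (s + 4)(s^2 - 4s + 16), so |s^3 + 64| = |s + 4|·|s^2 - 4s + 16|.
Impose delta ≤ 1 so that |s| < 5; then |s^2 - 4s + 16| ≤ 61.
Hence |s^3 + 64| ≤ 61|s + 4|, which is < eps once |s + 4| < eps/61.
Take delta = min(1, eps/61). If 0 < |s + 4| < delta then both bounds hold and |s^3 + 64| ≤ 61|s + 4| < 61·(eps/61) = eps.

delta = min(1, eps/61)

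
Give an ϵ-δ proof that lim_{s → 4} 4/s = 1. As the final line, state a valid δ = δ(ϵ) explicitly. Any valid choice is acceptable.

δ = min(2, 2ϵ)

Let ϵ > 0 be given. We seek δ > 0 such that 0 < |s − 4| < δ implies |4/s − 1| < ϵ.
|4/s − 1| = 4·|4 − s|/(4·|s|) = 4|s − 4|/(4|s|).
Restrict δ ≤ 2. Then |s − 4| < 2 gives |s| > 2, so 4|s| > 8.
Then |4/s − 1| < 4|s − 4|/8, which is < ϵ when |s − 4| < 2ϵ.
Take δ = min(2, 2ϵ). Then 0 < |s − 4| < δ gives both |s − 4| < 2 and |s − 4| < 2ϵ, so |4/s − 1| < ϵ.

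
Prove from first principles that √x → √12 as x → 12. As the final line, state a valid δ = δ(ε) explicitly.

δ = min(12, √12·ε)

Let ε > 0 be given. We want δ > 0 such that 0 < |x − 12| < δ implies |√x − √12| < ε.
Multiplying by the conjugate, |√x − √12| = |x − 12|/(√x + √12).
Restrict δ ≤ 12 so that |x − 12| < 12 forces x > 0, and then √x + √12 > √12.
Hence |√x − √12| < |x − 12|/√12, which is < ε once |x − 12| < √12·ε.
Take δ = min(12, √12·ε). If 0 < |x − 12| < δ then x > 0 and |√x − √12| < |x − 12|/√12 < ε.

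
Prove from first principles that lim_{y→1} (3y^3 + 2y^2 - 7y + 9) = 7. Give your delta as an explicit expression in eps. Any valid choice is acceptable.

delta = min(1, eps/24)

Fix eps > 0. We want delta > 0 such that 0 < |y − 1| < delta implies |(3y^3 + 2y^2 - 7y + 9) − 7| < eps.
(3y^3 + 2y^2 - 7y + 9) − 7 = 3y^3 + 2y^2 - 7y + 2 = (y − 1)(3y^2 + 5y - 2).
So |(3y^3 + 2y^2 - 7y + 9) − 7| = |y − 1|·|3y^2 + 5y - 2|.
Require delta ≤ 1. Then |y − 1| < 1 gives |y| < 2, and by the triangle inequality |3y^2 + 5y - 2| ≤ 3·2^2 + 5·2 + 2 = 24.
Hence |(3y^3 + 2y^2 - 7y + 9) − 7| ≤ 24|y − 1| < eps provided |y − 1| < eps/24.
Take delta = min(1, eps/24). Then 0 < |y − 1| < delta gives both |y − 1| < 1 and |y − 1| < eps/24, so |(3y^3 + 2y^2 - 7y + 9) − 7| < eps.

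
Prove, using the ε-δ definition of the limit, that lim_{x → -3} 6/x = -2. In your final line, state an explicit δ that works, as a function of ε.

Let ε > 0 be given. We seek δ > 0 such that 0 < |x + 3| < δ implies |6/x + 2| < ε.
|6/x + 2| = 6·|-3 − x|/(3·|x|) = 6|x + 3|/(3|x|).
Require δ ≤ 3/2 so that |x| > 3 − 3/2 = 3/2, hence 3|x| > 9/2.
Then |6/x + 2| < 6|x + 3|/(9/2), which is < ε when |x + 3| < (3/4)ε.
Take δ = min(3/2, (3/4)ε). Then 0 < |x + 3| < δ gives both |x + 3| < 3/2 and |x + 3| < (3/4)ε, so |6/x + 2| < ε.

δ = min(3/2, (3/4)ε)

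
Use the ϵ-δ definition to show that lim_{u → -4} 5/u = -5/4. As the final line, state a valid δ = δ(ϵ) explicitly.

δ = min(2, (8/5)ϵ)

Fix ϵ > 0. We seek δ > 0 such that 0 < |u + 4| < δ implies |5/u + 5/4| < ϵ.
|5/u + 5/4| = 5·|-4 − u|/(4·|u|) = 5|u + 4|/(4|u|).
Require δ ≤ 2 so that |u| > 4 − 2 = 2, hence 4|u| > 8.
Then |5/u + 5/4| < 5|u + 4|/8, which is < ϵ when |u + 4| < (8/5)ϵ.
Take δ = min(2, (8/5)ϵ). Then 0 < |u + 4| < δ gives both |u + 4| < 2 and |u + 4| < (8/5)ϵ, so |5/u + 5/4| < ϵ.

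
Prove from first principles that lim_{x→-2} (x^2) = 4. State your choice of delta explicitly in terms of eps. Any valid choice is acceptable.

Let eps > 0 be given. We seek delta > 0 with 0 < |x + 2| < delta ⇒ |x^2 − 4| < eps.
Factor: x^2 − 4 = (x + 2)(x - 2), so |x^2 − 4| = |x + 2|·|x - 2|.
Impose delta ≤ 2 so that |x| < 4; then |x - 2| ≤ 6.
Hence |x^2 − 4| ≤ 6|x + 2|, which is < eps once |x + 2| < eps/6.
Take delta = min(2, eps/6). If 0 < |x + 2| < delta then both bounds hold and |x^2 − 4| ≤ 6|x + 2| < 6·(eps/6) = eps.

delta = min(2, eps/6)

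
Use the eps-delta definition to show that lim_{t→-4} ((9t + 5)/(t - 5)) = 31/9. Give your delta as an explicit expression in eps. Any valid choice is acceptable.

Let eps > 0 be given. We want delta > 0 with 0 < |t + 4| < delta ⇒ |(9t + 5)/(t - 5) − (31/9)| < eps.
Combining over a common denominator, (9t + 5)/(t - 5) − (31/9) = [(9t + 5)·(-9) − (-31)·(t - 5)] / [(-9)·(t - 5)] = -50(t + 4) / ((-9)(t - 5)).
So |(9t + 5)/(t - 5) − (31/9)| = 50|t + 4| / (9·|t − 5|).
Require delta ≤ 9/2, so |t − 5| ≥ |-9| − |t + 4| > 9 − 9/2 = 9/2.
Hence |(9t + 5)/(t - 5) − (31/9)| < 50|t + 4|/(9·(9/2)) = (100/81)|t + 4|, which is < eps once |t + 4| < (81/100)eps.
Take delta = min(9/2, (81/100)eps). Then 0 < |t + 4| < delta forces both bounds, so |(9t + 5)/(t - 5) − (31/9)| < eps.

delta = min(9/2, (81/100)eps)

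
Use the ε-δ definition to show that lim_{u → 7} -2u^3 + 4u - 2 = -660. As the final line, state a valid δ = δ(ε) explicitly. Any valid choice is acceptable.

Let ε > 0 be given. We want δ > 0 such that 0 < |u − 7| < δ implies |(-2u^3 + 4u - 2) + 660| < ε.
(-2u^3 + 4u - 2) + 660 = -2u^3 + 4u + 658 = (u − 7)(-2u^2 - 14u - 94).
So |(-2u^3 + 4u - 2) + 660| = |u − 7|·|-2u^2 - 14u - 94|.
Assume first that |u − 7| < 1, so |u| < 8. Then |-2u^2 - 14u - 94| ≤ 2·8^2 + 14·8 + 94 = 334.
Hence |(-2u^3 + 4u - 2) + 660| ≤ 334|u − 7| < ε provided |u − 7| < ε/334.
Choosing δ = min(1, ε/334) ensures both conditions, hence |(-2u^3 + 4u - 2) + 660| < ε.

δ = min(1, ε/334)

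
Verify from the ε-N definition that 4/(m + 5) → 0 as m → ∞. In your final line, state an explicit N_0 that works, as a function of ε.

N_0 = 4/ε

Let ε > 0 be given. For m ≥ 1, |4/(m + 5) − 0| = 4/(m + 5) ≤ 4/m.
We need 4/m < ε, i.e. m > 4/ε.
Take N_0 = 4/ε. If m > N_0 then |4/(m + 5)| ≤ 4/m < ε.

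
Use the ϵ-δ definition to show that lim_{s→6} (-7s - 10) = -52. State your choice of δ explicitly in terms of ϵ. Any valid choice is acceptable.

δ = ϵ/7

Fix ϵ > 0. We need δ > 0 so that 0 < |s − 6| < δ implies |(-7s - 10) + 52| < ϵ.
|(-7s - 10) + 52| = |-7s + 42| = 7|s − 6|.
Thus it suffices that |s − 6| < ϵ/7.
Take δ = ϵ/7. If 0 < |s − 6| < δ then |(-7s - 10) + 52| = 7|s − 6| < 7·(ϵ/7) = ϵ.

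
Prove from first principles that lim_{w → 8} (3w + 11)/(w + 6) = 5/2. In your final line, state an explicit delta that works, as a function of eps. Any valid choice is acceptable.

delta = min(7, 14eps)

Let eps > 0. We want delta > 0 with 0 < |w − 8| < delta ⇒ |(3w + 11)/(w + 6) − (5/2)| < eps.
Combining over a common denominator, (3w + 11)/(w + 6) − (5/2) = [(3w + 11)·14 − 35·(w + 6)] / [14·(w + 6)] = 7(w − 8) / (14(w + 6)).
So |(3w + 11)/(w + 6) − (5/2)| = 7|w − 8| / (14·|w + 6|).
Require delta ≤ 7, so |w + 6| ≥ |14| − |w − 8| > 14 − 7 = 7.
Hence |(3w + 11)/(w + 6) − (5/2)| < 7|w − 8|/(14·7) = (1/14)|w − 8|, which is < eps once |w − 8| < 14eps.
Take delta = min(7, 14eps). Then 0 < |w − 8| < delta forces both bounds, so |(3w + 11)/(w + 6) − (5/2)| < eps.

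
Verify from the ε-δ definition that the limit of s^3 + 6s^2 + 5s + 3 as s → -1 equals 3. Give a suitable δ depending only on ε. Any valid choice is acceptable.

δ = min(2, ε/24)

Let ε > 0 be given. We want δ > 0 such that 0 < |s + 1| < δ implies |(s^3 + 6s^2 + 5s + 3) − 3| < ε.
(s^3 + 6s^2 + 5s + 3) − 3 = s^3 + 6s^2 + 5s = (s + 1)(s^2 + 5s).
So |(s^3 + 6s^2 + 5s + 3) − 3| = |s + 1|·|s^2 + 5s|.
Assume first that |s + 1| < 2, so |s| < 3. Then |s^2 + 5s| ≤ 3^2 + 5·3 = 24.
Hence |(s^3 + 6s^2 + 5s + 3) − 3| ≤ 24|s + 1| < ε provided |s + 1| < ε/24.
Take δ = min(2, ε/24). Then 0 < |s + 1| < δ gives both |s + 1| < 2 and |s + 1| < ε/24, so |(s^3 + 6s^2 + 5s + 3) − 3| < ε.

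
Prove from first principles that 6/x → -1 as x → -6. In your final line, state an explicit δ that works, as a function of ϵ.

Fix ϵ > 0. We seek δ > 0 such that 0 < |x + 6| < δ implies |6/x + 1| < ϵ.
|6/x + 1| = 6·|-6 − x|/(6·|x|) = 6|x + 6|/(6|x|).
Restrict δ ≤ 3. Then |x + 6| < 3 gives |x| > 3, so 6|x| > 18.
Then |6/x + 1| < 6|x + 6|/18, which is < ϵ when |x + 6| < 3ϵ.
Take δ = min(3, 3ϵ). Then 0 < |x + 6| < δ gives both |x + 6| < 3 and |x + 6| < 3ϵ, so |6/x + 1| < ϵ.

δ = min(3, 3ϵ)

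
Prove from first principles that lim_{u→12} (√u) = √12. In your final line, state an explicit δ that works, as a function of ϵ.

Let ϵ > 0 be given. We want δ > 0 such that 0 < |u − 12| < δ implies |√u − √12| < ϵ.
Rationalise: √u − √12 = (u − 12)/(√u + √12), so |√u − √12| = |u − 12|/(√u + √12).
Restrict δ ≤ 12 so that |u − 12| < 12 forces u > 0, and then √u + √12 > √12.
Hence |√u − √12| < |u − 12|/√12, which is < ϵ once |u − 12| < √12·ϵ.
Take δ = min(12, √12·ϵ). If 0 < |u − 12| < δ then u > 0 and |√u − √12| < |u − 12|/√12 < ϵ.

δ = min(12, √12·ϵ)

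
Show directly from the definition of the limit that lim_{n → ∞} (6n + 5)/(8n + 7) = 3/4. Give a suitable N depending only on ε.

N = (1/32)/ε

Let ε > 0. For n ≥ 1, |(6n + 5)/(8n + 7) − (3/4)| = |-2|/(8(8n + 7)) = 2/(8(8n + 7)).
Since 8n + 7 ≥ 8n for n ≥ 1, this is ≤ 2/(8·8n) = (1/32)/n.
So |(6n + 5)/(8n + 7) − (3/4)| < ε whenever n > (1/32)/ε.
Take N = (1/32)/ε. If n > N then |(6n + 5)/(8n + 7) − (3/4)| ≤ (1/32)/n < ε.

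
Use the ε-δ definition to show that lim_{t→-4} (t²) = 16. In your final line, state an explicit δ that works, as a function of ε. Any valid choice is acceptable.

δ = min(1, ε/9)

Let ε > 0 be given. We seek δ > 0 with 0 < |t + 4| < δ ⇒ |t² − 16| < ε.
Factor: t² − 16 = (t + 4)(t - 4), so |t² − 16| = |t + 4|·|t - 4|.
Restrict δ ≤ 1. Then |t + 4| < 1 gives |t| < 5, so by the triangle inequality |t - 4| ≤ 5 + 4 = 9.
Hence |t² − 16| ≤ 9|t + 4|, which is < ε once |t + 4| < ε/9.
Take δ = min(1, ε/9). If 0 < |t + 4| < δ then both bounds hold and |t² − 16| ≤ 9|t + 4| < 9·(ε/9) = ε.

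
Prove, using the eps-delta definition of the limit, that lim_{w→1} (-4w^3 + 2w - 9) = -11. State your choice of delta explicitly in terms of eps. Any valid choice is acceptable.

delta = min(2, eps/50)

Let eps > 0. We want delta > 0 such that 0 < |w − 1| < delta implies |(-4w^3 + 2w - 9) + 11| < eps.
(-4w^3 + 2w - 9) + 11 = -4w^3 + 2w + 2 = (w − 1)(-4w^2 - 4w - 2).
So |(-4w^3 + 2w - 9) + 11| = |w − 1|·|-4w^2 - 4w - 2|.
Require delta ≤ 2. Then |w − 1| < 2 gives |w| < 3, and by the triangle inequality |-4w^2 - 4w - 2| ≤ 4·3^2 + 4·3 + 2 = 50.
Hence |(-4w^3 + 2w - 9) + 11| ≤ 50|w − 1| < eps provided |w − 1| < eps/50.
Take delta = min(2, eps/50). Then 0 < |w − 1| < delta gives both |w − 1| < 2 and |w − 1| < eps/50, so |(-4w^3 + 2w - 9) + 11| < eps.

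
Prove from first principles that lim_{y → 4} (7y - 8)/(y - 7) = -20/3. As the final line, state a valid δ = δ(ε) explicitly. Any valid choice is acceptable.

Fix ε > 0. We want δ > 0 with 0 < |y − 4| < δ ⇒ |(7y - 8)/(y - 7) + 20/3| < ε.
Combining over a common denominator, (7y - 8)/(y - 7) + 20/3 = [(7y - 8)·(-3) − 20·(y - 7)] / [(-3)·(y - 7)] = -41(y − 4) / ((-3)(y - 7)).
So |(7y - 8)/(y - 7) + 20/3| = 41|y − 4| / (3·|y − 7|).
Restrict δ ≤ 3/2. Then |y − 4| < 3/2 gives |y − 7| = |(y − 4) + (-3)| ≥ 3 − 3/2 = 3/2.
Hence |(7y - 8)/(y - 7) + 20/3| < 41|y − 4|/(3·(3/2)) = (82/9)|y − 4|, which is < ε once |y − 4| < (9/82)ε.
Take δ = min(3/2, (9/82)ε). Then 0 < |y − 4| < δ forces both bounds, so |(7y - 8)/(y - 7) + 20/3| < ε.

δ = min(3/2, (9/82)ε)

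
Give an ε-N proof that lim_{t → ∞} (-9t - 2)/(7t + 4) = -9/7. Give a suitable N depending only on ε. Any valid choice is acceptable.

N = (22/49)/ε

Fix ε > 0. We seek N > 0 such that t > N implies |(-9t - 2)/(7t + 4) + 9/7| < ε.
(-9t - 2)/(7t + 4) + 9/7 = (7(-9t - 2) − (-9)(7t + 4)) / (7(7t + 4)) = 22/(7(7t + 4)).
For t > 0 we have 7t + 4 > 7t, so |(-9t - 2)/(7t + 4) + 9/7| = 22/(7(7t + 4)) < 22/(7·7t) = (22/49)/t.
Thus |(-9t - 2)/(7t + 4) + 9/7| < ε whenever t > (22/49)/ε.
Take N = (22/49)/ε. If t > N then |(-9t - 2)/(7t + 4) + 9/7| < (22/49)/t < ε.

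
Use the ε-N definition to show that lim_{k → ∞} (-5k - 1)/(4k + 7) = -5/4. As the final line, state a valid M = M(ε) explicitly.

M = (31/16)/ε

Fix ε > 0. For k ≥ 1, |(-5k - 1)/(4k + 7) + 5/4| = |31|/(4(4k + 7)) = 31/(4(4k + 7)).
Since 4k + 7 ≥ 4k for k ≥ 1, this is ≤ 31/(4·4k) = (31/16)/k.
So |(-5k - 1)/(4k + 7) + 5/4| < ε whenever k > (31/16)/ε.
Take M = (31/16)/ε. If k > M then |(-5k - 1)/(4k + 7) + 5/4| ≤ (31/16)/k < ε.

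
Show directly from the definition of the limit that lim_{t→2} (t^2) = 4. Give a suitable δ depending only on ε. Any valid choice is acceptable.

δ = min(2, ε/6)

Let ε > 0 be given. We seek δ > 0 with 0 < |t − 2| < δ ⇒ |t^2 − 4| < ε.
Factor: t^2 − 4 = (t − 2)(t + 2), so |t^2 − 4| = |t − 2|·|t + 2|.
Impose δ ≤ 2 so that |t| < 4; then |t + 2| ≤ 6.
Hence |t^2 − 4| ≤ 6|t − 2|, which is < ε once |t − 2| < ε/6.
Take δ = min(2, ε/6). If 0 < |t − 2| < δ then both bounds hold and |t^2 − 4| ≤ 6|t − 2| < 6·(ε/6) = ε.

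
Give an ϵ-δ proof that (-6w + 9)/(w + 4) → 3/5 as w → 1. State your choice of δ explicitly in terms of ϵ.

Fix ϵ > 0. We want δ > 0 with 0 < |w − 1| < δ ⇒ |(-6w + 9)/(w + 4) − (3/5)| < ϵ.
Combining over a common denominator, (-6w + 9)/(w + 4) − (3/5) = [(-6w + 9)·5 − 3·(w + 4)] / [5·(w + 4)] = -33(w − 1) / (5(w + 4)).
So |(-6w + 9)/(w + 4) − (3/5)| = 33|w − 1| / (5·|w + 4|).
Require δ ≤ 5/2, so |w + 4| ≥ |5| − |w − 1| > 5 − 5/2 = 5/2.
Hence |(-6w + 9)/(w + 4) − (3/5)| < 33|w − 1|/(5·(5/2)) = (66/25)|w − 1|, which is < ϵ once |w − 1| < (25/66)ϵ.
Take δ = min(5/2, (25/66)ϵ). Then 0 < |w − 1| < δ forces both bounds, so |(-6w + 9)/(w + 4) − (3/5)| < ϵ.

δ = min(5/2, (25/66)ϵ)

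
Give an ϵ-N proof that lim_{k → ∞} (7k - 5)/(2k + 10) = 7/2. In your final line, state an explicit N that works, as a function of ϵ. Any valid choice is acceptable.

N = 20/ϵ

Suppose ϵ > 0. For k ≥ 1, |(7k - 5)/(2k + 10) − (7/2)| = |-80|/(2(2k + 10)) = 80/(2(2k + 10)).
Since 2k + 10 ≥ 2k for k ≥ 1, this is ≤ 80/(2·2k) = 20/k.
So |(7k - 5)/(2k + 10) − (7/2)| < ϵ whenever k > 20/ϵ.
Take N = 20/ϵ. If k > N then |(7k - 5)/(2k + 10) − (7/2)| ≤ 20/k < ϵ.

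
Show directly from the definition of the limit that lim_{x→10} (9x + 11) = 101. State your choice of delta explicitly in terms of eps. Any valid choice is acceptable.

Let eps > 0. We need delta > 0 so that 0 < |x − 10| < delta implies |(9x + 11) − 101| < eps.
Since (9x + 11) − 101 = 9(x − 10), we have |(9x + 11) − 101| = 9|x − 10|.
So 9|x − 10| < eps exactly when |x − 10| < eps/9.
Choosing delta = eps/9 gives |(9x + 11) − 101| = 9|x − 10| < eps whenever |x − 10| < delta.

delta = eps/9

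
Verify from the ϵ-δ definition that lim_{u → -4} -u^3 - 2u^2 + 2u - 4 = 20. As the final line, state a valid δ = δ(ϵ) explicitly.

δ = min(2, ϵ/54)

Suppose ϵ > 0. We want δ > 0 such that 0 < |u + 4| < δ implies |(-u^3 - 2u^2 + 2u - 4) − 20| < ϵ.
(-u^3 - 2u^2 + 2u - 4) − 20 = -u^3 - 2u^2 + 2u - 24 = (u + 4)(-u^2 + 2u - 6).
So |(-u^3 - 2u^2 + 2u - 4) − 20| = |u + 4|·|-u^2 + 2u - 6|.
Assume first that |u + 4| < 2, so |u| < 6. Then |-u^2 + 2u - 6| ≤ 6^2 + 2·6 + 6 = 54.
Hence |(-u^3 - 2u^2 + 2u - 4) − 20| ≤ 54|u + 4| < ϵ provided |u + 4| < ϵ/54.
Take δ = min(2, ϵ/54). Then 0 < |u + 4| < δ gives both |u + 4| < 2 and |u + 4| < ϵ/54, so |(-u^3 - 2u^2 + 2u - 4) − 20| < ϵ.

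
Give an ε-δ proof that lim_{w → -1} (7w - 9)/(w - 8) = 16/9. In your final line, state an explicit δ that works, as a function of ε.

Let ε > 0 be given. We want δ > 0 with 0 < |w + 1| < δ ⇒ |(7w - 9)/(w - 8) − (16/9)| < ε.
Combining over a common denominator, (7w - 9)/(w - 8) − (16/9) = [(7w - 9)·(-9) − (-16)·(w - 8)] / [(-9)·(w - 8)] = -47(w + 1) / ((-9)(w - 8)).
So |(7w - 9)/(w - 8) − (16/9)| = 47|w + 1| / (9·|w − 8|).
Require δ ≤ 9/2, so |w − 8| ≥ |-9| − |w + 1| > 9 − 9/2 = 9/2.
Hence |(7w - 9)/(w - 8) − (16/9)| < 47|w + 1|/(9·(9/2)) = (94/81)|w + 1|, which is < ε once |w + 1| < (81/94)ε.
Take δ = min(9/2, (81/94)ε). Then 0 < |w + 1| < δ forces both bounds, so |(7w - 9)/(w - 8) − (16/9)| < ε.

δ = min(9/2, (81/94)ε)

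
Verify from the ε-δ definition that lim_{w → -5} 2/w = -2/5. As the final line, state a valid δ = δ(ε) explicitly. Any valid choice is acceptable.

Let ε > 0 be given. We seek δ > 0 such that 0 < |w + 5| < δ implies |2/w + 2/5| < ε.
|2/w + 2/5| = 2·|-5 − w|/(5·|w|) = 2|w + 5|/(5|w|).
Restrict δ ≤ 5/2. Then |w + 5| < 5/2 gives |w| > 5/2, so 5|w| > 25/2.
Then |2/w + 2/5| < 2|w + 5|/(25/2), which is < ε when |w + 5| < (25/4)ε.
Take δ = min(5/2, (25/4)ε). Then 0 < |w + 5| < δ gives both |w + 5| < 5/2 and |w + 5| < (25/4)ε, so |2/w + 2/5| < ε.

δ = min(5/2, (25/4)ε)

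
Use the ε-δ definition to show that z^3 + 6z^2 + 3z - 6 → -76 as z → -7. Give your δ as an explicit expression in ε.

Suppose ε > 0. We want δ > 0 such that 0 < |z + 7| < δ implies |(z^3 + 6z^2 + 3z - 6) + 76| < ε.
(z^3 + 6z^2 + 3z - 6) + 76 = z^3 + 6z^2 + 3z + 70 = (z + 7)(z^2 - z + 10).
So |(z^3 + 6z^2 + 3z - 6) + 76| = |z + 7|·|z^2 - z + 10|.
Require δ ≤ 1. Then |z + 7| < 1 gives |z| < 8, and by the triangle inequality |z^2 - z + 10| ≤ 8^2 + 8 + 10 = 82.
Hence |(z^3 + 6z^2 + 3z - 6) + 76| ≤ 82|z + 7| < ε provided |z + 7| < ε/82.
Choosing δ = min(1, ε/82) ensures both conditions, hence |(z^3 + 6z^2 + 3z - 6) + 76| < ε.

δ = min(1, ε/82)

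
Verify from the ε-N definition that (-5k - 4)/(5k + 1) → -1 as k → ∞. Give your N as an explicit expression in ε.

N = (3/5)/ε

Fix ε > 0. For k ≥ 1, |(-5k - 4)/(5k + 1) + 1| = |-15|/(5(5k + 1)) = 15/(5(5k + 1)).
Since 5k + 1 ≥ 5k for k ≥ 1, this is ≤ 15/(5·5k) = (3/5)/k.
So |(-5k - 4)/(5k + 1) + 1| < ε whenever k > (3/5)/ε.
Take N = (3/5)/ε. If k > N then |(-5k - 4)/(5k + 1) + 1| ≤ (3/5)/k < ε.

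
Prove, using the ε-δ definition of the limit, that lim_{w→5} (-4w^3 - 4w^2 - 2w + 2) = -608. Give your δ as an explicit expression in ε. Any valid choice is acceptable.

δ = min(1, ε/410)

Let ε > 0 be given. We want δ > 0 such that 0 < |w − 5| < δ implies |(-4w^3 - 4w^2 - 2w + 2) + 608| < ε.
(-4w^3 - 4w^2 - 2w + 2) + 608 = -4w^3 - 4w^2 - 2w + 610 = (w − 5)(-4w^2 - 24w - 122).
So |(-4w^3 - 4w^2 - 2w + 2) + 608| = |w − 5|·|-4w^2 - 24w - 122|.
Require δ ≤ 1. Then |w − 5| < 1 gives |w| < 6, and by the triangle inequality |-4w^2 - 24w - 122| ≤ 4·6^2 + 24·6 + 122 = 410.
Hence |(-4w^3 - 4w^2 - 2w + 2) + 608| ≤ 410|w − 5| < ε provided |w − 5| < ε/410.
Take δ = min(1, ε/410). Then 0 < |w − 5| < δ gives both |w − 5| < 1 and |w − 5| < ε/410, so |(-4w^3 - 4w^2 - 2w + 2) + 608| < ε.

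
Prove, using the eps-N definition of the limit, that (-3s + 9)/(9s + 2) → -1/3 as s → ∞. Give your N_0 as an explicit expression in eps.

Fix eps > 0. We seek N_0 > 0 such that s > N_0 implies |(-3s + 9)/(9s + 2) + 1/3| < eps.
(-3s + 9)/(9s + 2) + 1/3 = (9(-3s + 9) − (-3)(9s + 2)) / (9(9s + 2)) = 87/(9(9s + 2)).
For s > 0 we have 9s + 2 > 9s, so |(-3s + 9)/(9s + 2) + 1/3| = 87/(9(9s + 2)) < 87/(9·9s) = (29/27)/s.
Thus |(-3s + 9)/(9s + 2) + 1/3| < eps whenever s > (29/27)/eps.
Take N_0 = (29/27)/eps. If s > N_0 then |(-3s + 9)/(9s + 2) + 1/3| < (29/27)/s < eps.

N_0 = (29/27)/eps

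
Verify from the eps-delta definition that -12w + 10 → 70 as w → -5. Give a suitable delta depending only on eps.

delta = eps/12

Let eps > 0 be given. We need delta > 0 so that 0 < |w + 5| < delta implies |(-12w + 10) − 70| < eps.
|(-12w + 10) − 70| = |-12w - 60| = 12|w + 5|.
So 12|w + 5| < eps exactly when |w + 5| < eps/12.
Take delta = eps/12. If 0 < |w + 5| < delta then |(-12w + 10) − 70| = 12|w + 5| < 12·(eps/12) = eps.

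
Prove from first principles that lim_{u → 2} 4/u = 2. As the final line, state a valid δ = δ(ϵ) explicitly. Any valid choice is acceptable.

δ = min(1, (1/2)ϵ)

Suppose ϵ > 0. We seek δ > 0 such that 0 < |u − 2| < δ implies |4/u − 2| < ϵ.
|4/u − 2| = 4·|2 − u|/(2·|u|) = 4|u − 2|/(2|u|).
Require δ ≤ 1 so that |u| > 2 − 1 = 1, hence 2|u| > 2.
Then |4/u − 2| < 4|u − 2|/2, which is < ϵ when |u − 2| < (1/2)ϵ.
Take δ = min(1, (1/2)ϵ). Then 0 < |u − 2| < δ gives both |u − 2| < 1 and |u − 2| < (1/2)ϵ, so |4/u − 2| < ϵ.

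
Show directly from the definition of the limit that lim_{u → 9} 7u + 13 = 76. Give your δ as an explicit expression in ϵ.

δ = ϵ/7

Let ϵ > 0 be given. We need δ > 0 so that 0 < |u − 9| < δ implies |(7u + 13) − 76| < ϵ.
|(7u + 13) − 76| = |7u - 63| = 7|u − 9|.
Thus it suffices that |u − 9| < ϵ/7.
Choosing δ = ϵ/7 gives |(7u + 13) − 76| = 7|u − 9| < ϵ whenever |u − 9| < δ.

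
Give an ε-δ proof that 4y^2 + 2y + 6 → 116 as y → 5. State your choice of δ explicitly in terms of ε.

δ = min(2, ε/50)

Let ε > 0. We want δ > 0 such that 0 < |y − 5| < δ implies |(4y^2 + 2y + 6) − 116| < ε.
(4y^2 + 2y + 6) − 116 = 4y^2 + 2y - 110 = (y − 5)(4y + 22).
So |(4y^2 + 2y + 6) − 116| = |y − 5|·|4y + 22|.
Require δ ≤ 2. Then |y − 5| < 2 gives |y| < 7, and by the triangle inequality |4y + 22| ≤ 4·7 + 22 = 50.
Hence |(4y^2 + 2y + 6) − 116| ≤ 50|y − 5| < ε provided |y − 5| < ε/50.
Take δ = min(2, ε/50). Then 0 < |y − 5| < δ gives both |y − 5| < 2 and |y − 5| < ε/50, so |(4y^2 + 2y + 6) − 116| < ε.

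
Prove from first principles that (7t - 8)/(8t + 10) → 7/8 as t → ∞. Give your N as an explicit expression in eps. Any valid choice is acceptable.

N = (67/32)/eps

Let eps > 0. We seek N > 0 such that t > N implies |(7t - 8)/(8t + 10) − (7/8)| < eps.
(7t - 8)/(8t + 10) − (7/8) = (8(7t - 8) − 7(8t + 10)) / (8(8t + 10)) = -134/(8(8t + 10)).
For t > 0 we have 8t + 10 > 8t, so |(7t - 8)/(8t + 10) − (7/8)| = 134/(8(8t + 10)) < 134/(8·8t) = (67/32)/t.
Thus |(7t - 8)/(8t + 10) − (7/8)| < eps whenever t > (67/32)/eps.
Take N = (67/32)/eps. If t > N then |(7t - 8)/(8t + 10) − (7/8)| < (67/32)/t < eps.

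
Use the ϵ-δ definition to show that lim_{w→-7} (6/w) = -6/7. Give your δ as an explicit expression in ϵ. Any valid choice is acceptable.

δ = min(7/2, (49/12)ϵ)

Let ϵ > 0. We seek δ > 0 such that 0 < |w + 7| < δ implies |6/w + 6/7| < ϵ.
|6/w + 6/7| = 6·|-7 − w|/(7·|w|) = 6|w + 7|/(7|w|).
Restrict δ ≤ 7/2. Then |w + 7| < 7/2 gives |w| > 7/2, so 7|w| > 49/2.
Then |6/w + 6/7| < 6|w + 7|/(49/2), which is < ϵ when |w + 7| < (49/12)ϵ.
Take δ = min(7/2, (49/12)ϵ). Then 0 < |w + 7| < δ gives both |w + 7| < 7/2 and |w + 7| < (49/12)ϵ, so |6/w + 6/7| < ϵ.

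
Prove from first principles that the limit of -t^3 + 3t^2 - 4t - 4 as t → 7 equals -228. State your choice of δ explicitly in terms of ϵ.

δ = min(1, ϵ/128)

Let ϵ > 0 be given. We want δ > 0 such that 0 < |t − 7| < δ implies |(-t^3 + 3t^2 - 4t - 4) + 228| < ϵ.
(-t^3 + 3t^2 - 4t - 4) + 228 = -t^3 + 3t^2 - 4t + 224 = (t − 7)(-t^2 - 4t - 32).
So |(-t^3 + 3t^2 - 4t - 4) + 228| = |t − 7|·|-t^2 - 4t - 32|.
Assume first that |t − 7| < 1, so |t| < 8. Then |-t^2 - 4t - 32| ≤ 8^2 + 4·8 + 32 = 128.
Hence |(-t^3 + 3t^2 - 4t - 4) + 228| ≤ 128|t − 7| < ϵ provided |t − 7| < ϵ/128.
Take δ = min(1, ϵ/128). Then 0 < |t − 7| < δ gives both |t − 7| < 1 and |t − 7| < ϵ/128, so |(-t^3 + 3t^2 - 4t - 4) + 228| < ϵ.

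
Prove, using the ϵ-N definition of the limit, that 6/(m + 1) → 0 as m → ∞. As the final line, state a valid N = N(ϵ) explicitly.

N = 6/ϵ

Suppose ϵ > 0. For m ≥ 1, |6/(m + 1) − 0| = 6/(m + 1) ≤ 6/m.
We need 6/m < ϵ, i.e. m > 6/ϵ.
Take N = 6/ϵ. If m > N then |6/(m + 1)| ≤ 6/m < ϵ.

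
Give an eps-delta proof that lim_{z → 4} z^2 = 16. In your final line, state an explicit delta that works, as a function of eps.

delta = min(2, eps/10)

Let eps > 0 be given. We seek delta > 0 with 0 < |z − 4| < delta ⇒ |z^2 − 16| < eps.
Factor: z^2 − 16 = (z − 4)(z + 4), so |z^2 − 16| = |z − 4|·|z + 4|.
Restrict delta ≤ 2. Then |z − 4| < 2 gives |z| < 6, so by the triangle inequality |z + 4| ≤ 6 + 4 = 10.
Hence |z^2 − 16| ≤ 10|z − 4|, which is < eps once |z − 4| < eps/10.
Take delta = min(2, eps/10). If 0 < |z − 4| < delta then both bounds hold and |z^2 − 16| ≤ 10|z − 4| < 10·(eps/10) = eps.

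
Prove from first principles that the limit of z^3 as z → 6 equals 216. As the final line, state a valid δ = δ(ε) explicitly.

δ = min(1, ε/127)

Let ε > 0. We seek δ > 0 with 0 < |z − 6| < δ ⇒ |z^3 − 216| < ε.
Factor: z^3 − 216 = (z − 6)(z^2 + 6z + 36), so |z^3 − 216| = |z − 6|·|z^2 + 6z + 36|.
Impose δ ≤ 1 so that |z| < 7; then |z^2 + 6z + 36| ≤ 127.
Hence |z^3 − 216| ≤ 127|z − 6|, which is < ε once |z − 6| < ε/127.
Take δ = min(1, ε/127). If 0 < |z − 6| < δ then both bounds hold and |z^3 − 216| ≤ 127|z − 6| < 127·(ε/127) = ε.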